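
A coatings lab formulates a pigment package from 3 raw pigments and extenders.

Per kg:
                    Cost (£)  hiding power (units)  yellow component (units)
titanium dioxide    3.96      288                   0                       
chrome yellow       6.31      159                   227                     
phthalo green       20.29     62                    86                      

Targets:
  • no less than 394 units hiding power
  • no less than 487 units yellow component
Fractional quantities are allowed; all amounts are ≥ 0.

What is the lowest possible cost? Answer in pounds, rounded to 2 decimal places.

£14.26

Let x1 = kg of titanium dioxide, x2 = kg of chrome yellow, x3 = kg of phthalo green.
min 3.96x1 + 6.31x2 + 20.29x3 with:
  288x1 + 159x2 + 62x3 ≥ 394   (hiding power)
  227x2 + 86x3 ≥ 487   (yellow component)
  x1, x2, x3 ≥ 0.
The optimal basis is {titanium dioxide, chrome yellow}; phthalo green drops out. Binding constraints: hiding power and yellow component.
Optimal quantities: titanium dioxide = 0.1836 kg, chrome yellow = 2.145 kg.
Hence cost = 3.96·0.1836 + 6.31·2.145 = £14.2620.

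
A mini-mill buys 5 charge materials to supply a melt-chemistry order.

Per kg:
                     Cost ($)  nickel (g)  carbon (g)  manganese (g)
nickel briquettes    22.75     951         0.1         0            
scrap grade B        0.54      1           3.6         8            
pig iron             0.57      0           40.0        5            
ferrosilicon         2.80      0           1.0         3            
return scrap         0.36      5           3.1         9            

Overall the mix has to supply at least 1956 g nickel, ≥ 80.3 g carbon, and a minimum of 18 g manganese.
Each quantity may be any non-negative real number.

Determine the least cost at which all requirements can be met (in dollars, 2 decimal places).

Let x1 = kg of nickel briquettes, x2 = kg of scrap grade B, x3 = kg of pig iron, x4 = kg of ferrosilicon, x5 = kg of return scrap.
min 22.75x1 + 0.54x2 + 0.57x3 + 2.8x4 + 0.36x5 with:
  951x1 + 1x2 + 5x5 ≥ 1956   (nickel)
  0.1x1 + 3.6x2 + 40x3 + 1x4 + 3.1x5 ≥ 80.3   (carbon)
  8x2 + 5x3 + 3x4 + 9x5 ≥ 18   (manganese)
  x1, x2, x3, x4, x5 ≥ 0.
The cheapest feasible vertex uses only nickel briquettes, pig iron, return scrap; scrap grade B, ferrosilicon are not used. The nickel, carbon, manganese requirements are met with equality.
Solving gives x1 = 2.052, x3 = 1.93, x5 = 0.9275.
Hence cost = 22.75·2.052 + 0.57·1.93 + 0.36·0.9275 = $48.1170.

$48.12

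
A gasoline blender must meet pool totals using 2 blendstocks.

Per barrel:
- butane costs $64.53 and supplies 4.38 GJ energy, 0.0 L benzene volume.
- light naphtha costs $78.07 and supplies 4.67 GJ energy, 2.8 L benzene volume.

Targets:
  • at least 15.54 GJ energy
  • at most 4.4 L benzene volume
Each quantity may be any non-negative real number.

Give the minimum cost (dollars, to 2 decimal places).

This is a linear program. Let x1 = barrels of butane, x2 = barrels of light naphtha.
min 64.53x1 + 78.07x2 subject to:
  4.38x1 + 4.67x2 ≥ 15.54   (energy)
  2.8x2 ≤ 4.4   (benzene volume)
  x1, x2 ≥ 0.
The minimum-cost mix takes nothing from light naphtha — only butane. The energy requirement is met with equality.
Solving gives x1 = 3.548.
Hence cost = 64.53·3.548 = $228.9524.

$228.95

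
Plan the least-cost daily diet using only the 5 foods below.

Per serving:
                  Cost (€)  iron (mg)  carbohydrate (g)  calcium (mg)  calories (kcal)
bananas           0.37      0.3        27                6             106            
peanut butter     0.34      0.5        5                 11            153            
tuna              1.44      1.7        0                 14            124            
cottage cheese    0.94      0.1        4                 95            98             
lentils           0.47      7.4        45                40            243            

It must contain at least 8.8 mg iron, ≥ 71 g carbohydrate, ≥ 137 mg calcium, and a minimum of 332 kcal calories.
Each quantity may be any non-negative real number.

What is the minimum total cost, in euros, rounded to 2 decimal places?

This is a linear program. Let x1 = servings of bananas, x2 = servings of peanut butter, x3 = servings of tuna, x4 = servings of cottage cheese, x5 = servings of lentils.
Minimise 0.37x1 + 0.34x2 + 1.44x3 + 0.94x4 + 0.47x5 s.t.:
  0.3x1 + 0.5x2 + 1.7x3 + 0.1x4 + 7.4x5 ≥ 8.8   (iron)
  27x1 + 5x2 + 4x4 + 45x5 ≥ 71   (carbohydrate)
  6x1 + 11x2 + 14x3 + 95x4 + 40x5 ≥ 137   (calcium)
  106x1 + 153x2 + 124x3 + 98x4 + 243x5 ≥ 332   (calories)
  x1, x2, x3, x4, x5 ≥ 0.
The cheapest feasible vertex uses only cottage cheese, lentils; bananas, peanut butter, tuna are not used. Binding constraints: carbohydrate and calcium.
Optimal quantities: cottage cheese = 0.808 servings, lentils = 1.506 servings.
Objective = 0.94·0.808 + 0.47·1.506 = 1.4673.

€1.47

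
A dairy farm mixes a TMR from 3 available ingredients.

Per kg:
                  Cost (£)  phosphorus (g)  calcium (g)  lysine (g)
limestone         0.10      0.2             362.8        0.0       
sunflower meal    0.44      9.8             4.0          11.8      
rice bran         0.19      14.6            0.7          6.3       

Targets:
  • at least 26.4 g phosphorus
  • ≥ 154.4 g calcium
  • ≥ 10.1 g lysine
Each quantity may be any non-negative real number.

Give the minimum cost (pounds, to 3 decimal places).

£0.385

Let x1 = kg of limestone, x2 = kg of sunflower meal, x3 = kg of rice bran.
Minimise 0.1x1 + 0.44x2 + 0.19x3 s.t.:
  0.2x1 + 9.8x2 + 14.6x3 ≥ 26.4   (phosphorus)
  362.8x1 + 4x2 + 0.7x3 ≥ 154.4   (calcium)
  11.8x2 + 6.3x3 ≥ 10.1   (lysine)
  x1, x2, x3 ≥ 0.
The cheapest feasible vertex uses only limestone, rice bran; sunflower meal is not used. The phosphorus and calcium requirements are met with equality.
Optimal quantities: limestone = 0.4221 kg, rice bran = 1.802 kg.
Cost = 0.1·0.4221 + 0.19·1.802 = 0.38459.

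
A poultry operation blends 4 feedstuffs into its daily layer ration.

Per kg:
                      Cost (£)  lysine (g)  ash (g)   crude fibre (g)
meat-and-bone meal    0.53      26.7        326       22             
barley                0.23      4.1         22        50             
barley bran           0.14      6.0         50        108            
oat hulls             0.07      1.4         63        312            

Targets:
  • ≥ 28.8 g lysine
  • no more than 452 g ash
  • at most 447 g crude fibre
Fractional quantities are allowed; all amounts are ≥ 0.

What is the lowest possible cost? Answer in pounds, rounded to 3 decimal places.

£0.572

Let x1 = kg of meat-and-bone meal, x2 = kg of barley, x3 = kg of barley bran, x4 = kg of oat hulls.
min 0.53x1 + 0.23x2 + 0.14x3 + 0.07x4 s.t.:
  26.7x1 + 4.1x2 + 6x3 + 1.4x4 ≥ 28.8   (lysine)
  326x1 + 22x2 + 50x3 + 63x4 ≤ 452   (ash)
  22x1 + 50x2 + 108x3 + 312x4 ≤ 447   (crude fibre)
  x1, x2, x3, x4 ≥ 0.
The optimal basis is {meat-and-bone meal}; barley, barley bran, oat hulls drop out. Binding constraint: lysine.
Solving gives x1 = 1.079.
Objective = 0.53·1.079 = 0.57187.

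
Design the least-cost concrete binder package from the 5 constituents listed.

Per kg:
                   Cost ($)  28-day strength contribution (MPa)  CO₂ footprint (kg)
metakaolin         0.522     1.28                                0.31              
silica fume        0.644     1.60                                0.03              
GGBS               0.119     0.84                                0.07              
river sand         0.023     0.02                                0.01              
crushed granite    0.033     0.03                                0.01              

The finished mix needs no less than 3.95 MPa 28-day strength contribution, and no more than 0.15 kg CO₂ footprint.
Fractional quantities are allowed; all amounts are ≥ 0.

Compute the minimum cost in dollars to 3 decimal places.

Set it up as a linear program. Let x1 = kg of metakaolin, x2 = kg of silica fume, x3 = kg of GGBS, x4 = kg of river sand, x5 = kg of crushed granite.
Minimise 0.522x1 + 0.644x2 + 0.119x3 + 0.023x4 + 0.033x5 with:
  1.28x1 + 1.6x2 + 0.84x3 + 0.02x4 + 0.03x5 ≥ 3.95   (28-day strength contribution)
  0.31x1 + 0.03x2 + 0.07x3 + 0.01x4 + 0.01x5 ≤ 0.15   (CO₂ footprint)
  x1, x2, x3, x4, x5 ≥ 0.
The cheapest feasible vertex uses only silica fume, GGBS; metakaolin, river sand, crushed granite are not used. The 28-day strength contribution and CO₂ footprint requirements are met with equality.
So silica fume = 1.734 kg, GGBS = 1.4 kg.
Hence cost = 0.644·1.734 + 0.119·1.4 = $1.28330.

$1.283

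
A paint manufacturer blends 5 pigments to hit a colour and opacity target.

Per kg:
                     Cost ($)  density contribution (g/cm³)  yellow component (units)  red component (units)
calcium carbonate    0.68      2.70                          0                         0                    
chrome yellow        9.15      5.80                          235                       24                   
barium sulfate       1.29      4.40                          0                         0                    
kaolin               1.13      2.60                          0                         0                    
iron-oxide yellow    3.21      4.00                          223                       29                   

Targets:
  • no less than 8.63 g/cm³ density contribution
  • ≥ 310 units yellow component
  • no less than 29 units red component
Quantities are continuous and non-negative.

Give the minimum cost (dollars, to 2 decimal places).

Let x1 = kg of calcium carbonate, x2 = kg of chrome yellow, x3 = kg of barium sulfate, x4 = kg of kaolin, x5 = kg of iron-oxide yellow.
min 0.68x1 + 9.15x2 + 1.29x3 + 1.13x4 + 3.21x5 s.t.:
  2.7x1 + 5.8x2 + 4.4x3 + 2.6x4 + 4x5 ≥ 8.63   (density contribution)
  235x2 + 223x5 ≥ 310   (yellow component)
  24x2 + 29x5 ≥ 29   (red component)
  x1, x2, x3, x4, x5 ≥ 0.
The cheapest feasible vertex uses only calcium carbonate, iron-oxide yellow; chrome yellow, barium sulfate, kaolin are not used. There the density contribution and yellow component constraints are tight.
That vertex is x1 = 1.137, x5 = 1.39.
Total cost: 0.68·1.137 + 3.21·1.39 = 5.2351.

$5.24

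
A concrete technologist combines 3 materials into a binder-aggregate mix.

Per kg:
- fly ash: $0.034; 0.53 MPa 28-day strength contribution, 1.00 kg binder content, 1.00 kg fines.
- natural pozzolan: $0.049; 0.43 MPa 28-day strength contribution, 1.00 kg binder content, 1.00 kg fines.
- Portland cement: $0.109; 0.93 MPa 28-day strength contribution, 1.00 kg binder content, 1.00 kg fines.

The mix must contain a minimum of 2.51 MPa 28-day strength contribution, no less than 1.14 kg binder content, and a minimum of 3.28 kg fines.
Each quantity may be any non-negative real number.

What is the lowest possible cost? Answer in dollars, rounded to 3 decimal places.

Let x1 = kg of fly ash, x2 = kg of natural pozzolan, x3 = kg of Portland cement.
Minimise 0.034x1 + 0.049x2 + 0.109x3 s.t.:
  0.53x1 + 0.43x2 + 0.93x3 ≥ 2.51   (28-day strength contribution)
  1x1 + 1x2 + 1x3 ≥ 1.14   (binder content)
  1x1 + 1x2 + 1x3 ≥ 3.28   (fines)
  x1, x2, x3 ≥ 0.
The cheapest feasible vertex uses only fly ash; natural pozzolan, Portland cement are not used. There the 28-day strength contribution constraint is tight.
Optimal quantities: fly ash = 4.736 kg.
Objective = 0.034·4.736 = 0.16102.

$0.161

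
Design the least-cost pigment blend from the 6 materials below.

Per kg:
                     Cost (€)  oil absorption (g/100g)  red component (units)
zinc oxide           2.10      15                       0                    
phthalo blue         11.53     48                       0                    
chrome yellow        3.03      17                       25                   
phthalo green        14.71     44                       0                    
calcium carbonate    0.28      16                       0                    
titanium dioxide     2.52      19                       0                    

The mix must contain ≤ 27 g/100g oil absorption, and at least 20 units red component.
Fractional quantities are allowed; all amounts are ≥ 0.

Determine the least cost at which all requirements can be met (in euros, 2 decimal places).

€2.42

Set it up as a linear program. Let x1 = kg of zinc oxide, x2 = kg of phthalo blue, x3 = kg of chrome yellow, x4 = kg of phthalo green, x5 = kg of calcium carbonate, x6 = kg of titanium dioxide.
min 2.1x1 + 11.53x2 + 3.03x3 + 14.71x4 + 0.28x5 + 2.52x6 s.t.:
  15x1 + 48x2 + 17x3 + 44x4 + 16x5 + 19x6 ≤ 27   (oil absorption)
  25x3 ≥ 20   (red component)
  x1, x2, x3, x4, x5, x6 ≥ 0.
The optimal basis is {chrome yellow}; zinc oxide, phthalo blue, phthalo green, calcium carbonate, titanium dioxide drop out. The red component requirement is met with equality.
So chrome yellow = 0.8 kg.
Hence cost = 3.03·0.8 = €2.4240.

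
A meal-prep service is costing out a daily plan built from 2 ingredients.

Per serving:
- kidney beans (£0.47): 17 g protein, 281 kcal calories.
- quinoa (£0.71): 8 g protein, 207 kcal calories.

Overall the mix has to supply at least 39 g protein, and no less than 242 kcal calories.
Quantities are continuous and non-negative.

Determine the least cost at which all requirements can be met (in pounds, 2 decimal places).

£1.08

Set it up as a linear program. Let x1 = servings of kidney beans, x2 = servings of quinoa.
min 0.47x1 + 0.71x2 subject to:
  17x1 + 8x2 ≥ 39   (protein)
  281x1 + 207x2 ≥ 242   (calories)
  x1, x2 ≥ 0.
The minimum-cost mix takes nothing from quinoa — only kidney beans. Binding constraint: protein.
That vertex is x1 = 2.294.
Cost = 0.47·2.294 = 1.0782.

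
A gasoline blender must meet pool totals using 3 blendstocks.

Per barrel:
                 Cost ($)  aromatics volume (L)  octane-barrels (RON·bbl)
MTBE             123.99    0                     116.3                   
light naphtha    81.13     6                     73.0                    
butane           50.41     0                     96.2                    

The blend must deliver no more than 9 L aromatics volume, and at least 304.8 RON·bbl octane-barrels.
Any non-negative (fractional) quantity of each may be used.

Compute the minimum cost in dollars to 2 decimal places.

$159.72

Let x1 = barrels of MTBE, x2 = barrels of light naphtha, x3 = barrels of butane.
Minimise 123.99x1 + 81.13x2 + 50.41x3 with:
  6x2 ≤ 9   (aromatics volume)
  116.3x1 + 73x2 + 96.2x3 ≥ 304.8   (octane-barrels)
  x1, x2, x3 ≥ 0.
At the optimum only butane is positive (MTBE, light naphtha = 0). The octane-barrels requirement is met with equality.
Solving gives x3 = 3.1684.
Hence cost = 50.41·3.1684 = $159.7190.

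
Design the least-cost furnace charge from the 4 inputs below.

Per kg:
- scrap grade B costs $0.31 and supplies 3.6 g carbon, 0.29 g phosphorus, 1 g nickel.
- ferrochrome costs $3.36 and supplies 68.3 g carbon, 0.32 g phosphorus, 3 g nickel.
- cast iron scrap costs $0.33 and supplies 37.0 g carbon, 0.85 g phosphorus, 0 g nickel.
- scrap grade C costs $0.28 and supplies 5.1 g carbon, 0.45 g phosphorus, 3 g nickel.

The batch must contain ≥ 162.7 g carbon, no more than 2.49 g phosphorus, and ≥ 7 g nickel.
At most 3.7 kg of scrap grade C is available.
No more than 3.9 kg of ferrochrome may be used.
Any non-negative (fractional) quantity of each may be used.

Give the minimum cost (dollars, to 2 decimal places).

Let x1 = kg of scrap grade B, x2 = kg of ferrochrome, x3 = kg of cast iron scrap, x4 = kg of scrap grade C.
Minimise 0.31x1 + 3.36x2 + 0.33x3 + 0.28x4 s.t.:
  3.6x1 + 68.3x2 + 37x3 + 5.1x4 ≥ 162.7   (carbon)
  0.29x1 + 0.32x2 + 0.85x3 + 0.45x4 ≤ 2.49   (phosphorus)
  1x1 + 3x2 + 3x4 ≥ 7   (nickel)
  x4 ≤ 3.7
  x2 ≤ 3.9
  x1, x2, x3, x4 ≥ 0.
The optimal basis is {ferrochrome, cast iron scrap, scrap grade C}; scrap grade B drops out. Binding constraints: carbon, phosphorus, nickel.
Optimal quantities: ferrochrome = 1.28 kg, cast iron scrap = 1.89 kg, scrap grade C = 1.054 kg.
Cost = 3.36·1.28 + 0.33·1.89 + 0.28·1.054 = 5.2196.

$5.22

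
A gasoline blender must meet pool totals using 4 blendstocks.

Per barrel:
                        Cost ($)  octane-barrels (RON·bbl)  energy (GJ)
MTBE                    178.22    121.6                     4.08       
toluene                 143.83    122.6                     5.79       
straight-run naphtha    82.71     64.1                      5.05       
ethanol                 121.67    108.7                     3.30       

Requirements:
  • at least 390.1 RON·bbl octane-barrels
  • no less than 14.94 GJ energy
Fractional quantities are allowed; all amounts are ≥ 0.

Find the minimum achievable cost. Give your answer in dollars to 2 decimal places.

$446.53

This is a linear program. Let x1 = barrels of MTBE, x2 = barrels of toluene, x3 = barrels of straight-run naphtha, x4 = barrels of ethanol.
Minimise 178.22x1 + 143.83x2 + 82.71x3 + 121.67x4 s.t.:
  121.6x1 + 122.6x2 + 64.1x3 + 108.7x4 ≥ 390.1   (octane-barrels)
  4.08x1 + 5.79x2 + 5.05x3 + 3.3x4 ≥ 14.94   (energy)
  x1, x2, x3, x4 ≥ 0.
The minimum-cost mix takes nothing from MTBE, straight-run naphtha — only toluene, ethanol. The octane-barrels and energy requirements are met with equality.
Optimal quantities: toluene = 1.49759 barrels, ethanol = 1.89968 barrels.
Total cost: 143.83·1.49759 + 121.67·1.89968 = 446.5324.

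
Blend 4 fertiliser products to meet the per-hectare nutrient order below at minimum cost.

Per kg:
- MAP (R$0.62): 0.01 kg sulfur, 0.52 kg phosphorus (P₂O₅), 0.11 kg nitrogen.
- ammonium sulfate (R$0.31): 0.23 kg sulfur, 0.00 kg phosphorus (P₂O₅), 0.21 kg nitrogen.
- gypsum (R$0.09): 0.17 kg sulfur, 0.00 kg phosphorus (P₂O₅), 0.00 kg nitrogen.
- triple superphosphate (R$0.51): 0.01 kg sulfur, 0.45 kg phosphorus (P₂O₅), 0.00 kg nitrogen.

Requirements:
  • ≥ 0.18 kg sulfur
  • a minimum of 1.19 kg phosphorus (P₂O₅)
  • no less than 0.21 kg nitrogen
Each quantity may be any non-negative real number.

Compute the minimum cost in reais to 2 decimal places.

Let x1 = kg of MAP, x2 = kg of ammonium sulfate, x3 = kg of gypsum, x4 = kg of triple superphosphate.
min 0.62x1 + 0.31x2 + 0.09x3 + 0.51x4 s.t.:
  0.01x1 + 0.23x2 + 0.17x3 + 0.01x4 ≥ 0.18   (sulfur)
  0.52x1 + 0.45x4 ≥ 1.19   (phosphorus (P₂O₅))
  0.11x1 + 0.21x2 ≥ 0.21   (nitrogen)
  x1, x2, x3, x4 ≥ 0.
The optimal basis is {MAP, gypsum, triple superphosphate}; ammonium sulfate drops out. There the sulfur, phosphorus (P₂O₅), nitrogen constraints are tight.
That vertex is x1 = 1.909, x3 = 0.9207, x4 = 0.4384.
Total cost: 0.62·1.909 + 0.09·0.9207 + 0.51·0.4384 = 1.4900.

R$1.49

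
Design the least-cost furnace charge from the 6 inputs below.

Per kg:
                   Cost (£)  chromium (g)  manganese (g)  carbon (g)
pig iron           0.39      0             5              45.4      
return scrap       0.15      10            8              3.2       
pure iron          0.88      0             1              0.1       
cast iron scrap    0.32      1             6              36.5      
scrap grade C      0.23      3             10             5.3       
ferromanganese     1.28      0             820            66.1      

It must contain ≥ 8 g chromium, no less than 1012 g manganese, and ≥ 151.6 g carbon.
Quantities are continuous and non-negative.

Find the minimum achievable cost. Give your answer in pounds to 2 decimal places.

£2.25

Let x1 = kg of pig iron, x2 = kg of return scrap, x3 = kg of pure iron, x4 = kg of cast iron scrap, x5 = kg of scrap grade C, x6 = kg of ferromanganese.
Minimize 0.39x1 + 0.15x2 + 0.88x3 + 0.32x4 + 0.23x5 + 1.28x6 subject to:
  10x2 + 1x4 + 3x5 ≥ 8   (chromium)
  5x1 + 8x2 + 1x3 + 6x4 + 10x5 + 820x6 ≥ 1012   (manganese)
  45.4x1 + 3.2x2 + 0.1x3 + 36.5x4 + 5.3x5 + 66.1x6 ≥ 151.6   (carbon)
  x1, x2, x3, x4, x5, x6 ≥ 0.
The minimum-cost mix takes nothing from pig iron, pure iron, scrap grade C — only return scrap, cast iron scrap, ferromanganese. There the chromium, manganese, carbon constraints are tight.
Solving gives x2 = 0.6099, x4 = 1.901, x6 = 1.214.
Cost = 0.15·0.6099 + 0.32·1.901 + 1.28·1.214 = 2.2537.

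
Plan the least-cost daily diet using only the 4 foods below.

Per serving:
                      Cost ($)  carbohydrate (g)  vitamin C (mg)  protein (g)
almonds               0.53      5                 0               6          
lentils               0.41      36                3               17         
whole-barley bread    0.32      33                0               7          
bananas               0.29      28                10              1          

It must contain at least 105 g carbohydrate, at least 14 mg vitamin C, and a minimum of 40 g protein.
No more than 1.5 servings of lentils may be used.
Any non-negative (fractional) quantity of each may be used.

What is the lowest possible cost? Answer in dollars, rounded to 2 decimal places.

Let x1 = servings of almonds, x2 = servings of lentils, x3 = servings of whole-barley bread, x4 = servings of bananas.
Minimize 0.53x1 + 0.41x2 + 0.32x3 + 0.29x4 subject to:
  5x1 + 36x2 + 33x3 + 28x4 ≥ 105   (carbohydrate)
  3x2 + 10x4 ≥ 14   (vitamin C)
  6x1 + 17x2 + 7x3 + 1x4 ≥ 40   (protein)
  x2 ≤ 1.5
  x1, x2, x3, x4 ≥ 0.
At the optimum only lentils, whole-barley bread, bananas are positive (almonds = 0). The vitamin C, protein, the lentils cap requirements are met with equality.
So lentils = 1.5 servings, whole-barley bread = 1.936 servings, bananas = 0.95 servings.
Total cost: 0.41·1.5 + 0.32·1.936 + 0.29·0.95 = 1.5100.

$1.51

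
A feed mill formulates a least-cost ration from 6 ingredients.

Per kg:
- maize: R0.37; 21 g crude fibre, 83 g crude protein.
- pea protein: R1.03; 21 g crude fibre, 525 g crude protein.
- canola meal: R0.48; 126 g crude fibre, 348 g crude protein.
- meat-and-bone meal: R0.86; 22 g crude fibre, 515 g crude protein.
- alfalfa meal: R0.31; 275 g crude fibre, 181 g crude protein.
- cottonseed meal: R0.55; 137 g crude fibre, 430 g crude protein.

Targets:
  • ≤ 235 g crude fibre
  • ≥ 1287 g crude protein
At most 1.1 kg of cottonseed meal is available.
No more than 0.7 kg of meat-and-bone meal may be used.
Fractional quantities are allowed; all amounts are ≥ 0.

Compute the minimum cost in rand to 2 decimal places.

R2.00

Treat it as an LP. Let x1 = kg of maize, x2 = kg of pea protein, x3 = kg of canola meal, x4 = kg of meat-and-bone meal, x5 = kg of alfalfa meal, x6 = kg of cottonseed meal.
Minimise 0.37x1 + 1.03x2 + 0.48x3 + 0.86x4 + 0.31x5 + 0.55x6 s.t.:
  21x1 + 21x2 + 126x3 + 22x4 + 275x5 + 137x6 ≤ 235   (crude fibre)
  83x1 + 525x2 + 348x3 + 515x4 + 181x5 + 430x6 ≥ 1287   (crude protein)
  x6 ≤ 1.1
  x4 ≤ 0.7
  x1, x2, x3, x4, x5, x6 ≥ 0.
At the optimum only pea protein, canola meal, meat-and-bone meal, cottonseed meal are positive (maize, alfalfa meal = 0). Binding constraints: crude fibre, crude protein, the cottonseed meal cap, the meat-and-bone meal cap.
So pea protein = 0.5636 kg, canola meal = 0.4529 kg, meat-and-bone meal = 0.7 kg, cottonseed meal = 1.1 kg.
Cost = 1.03·0.5636 + 0.48·0.4529 + 0.86·0.7 + 0.55·1.1 = 2.0049.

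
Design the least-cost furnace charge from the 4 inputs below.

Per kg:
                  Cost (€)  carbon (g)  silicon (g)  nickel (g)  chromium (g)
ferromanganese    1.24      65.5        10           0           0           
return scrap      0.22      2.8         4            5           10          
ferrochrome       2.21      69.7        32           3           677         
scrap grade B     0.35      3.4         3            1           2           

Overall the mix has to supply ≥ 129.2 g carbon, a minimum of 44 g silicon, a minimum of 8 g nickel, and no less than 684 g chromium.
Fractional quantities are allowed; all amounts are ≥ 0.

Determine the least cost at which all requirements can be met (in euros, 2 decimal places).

€3.50

Let x1 = kg of ferromanganese, x2 = kg of return scrap, x3 = kg of ferrochrome, x4 = kg of scrap grade B.
min 1.24x1 + 0.22x2 + 2.21x3 + 0.35x4 subject to:
  65.5x1 + 2.8x2 + 69.7x3 + 3.4x4 ≥ 129.2   (carbon)
  10x1 + 4x2 + 32x3 + 3x4 ≥ 44   (silicon)
  5x2 + 3x3 + 1x4 ≥ 8   (nickel)
  10x2 + 677x3 + 2x4 ≥ 684   (chromium)
  x1, x2, x3, x4 ≥ 0.
The minimum-cost mix takes nothing from scrap grade B — only ferromanganese, return scrap, ferrochrome. The carbon, nickel, chromium requirements are met with equality.
That vertex is x1 = 0.8703, x2 = 1.003, x3 = 0.9955.
Cost = 1.24·0.8703 + 0.22·1.003 + 2.21·0.9955 = 3.4999.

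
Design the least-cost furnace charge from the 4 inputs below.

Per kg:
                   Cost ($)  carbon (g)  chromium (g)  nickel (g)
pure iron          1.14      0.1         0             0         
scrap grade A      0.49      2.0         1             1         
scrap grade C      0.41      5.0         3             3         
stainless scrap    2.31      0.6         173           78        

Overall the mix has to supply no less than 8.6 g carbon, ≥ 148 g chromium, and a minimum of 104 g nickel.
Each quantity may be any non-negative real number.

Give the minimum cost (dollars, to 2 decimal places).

$3.58

This is a linear program. Let x1 = kg of pure iron, x2 = kg of scrap grade A, x3 = kg of scrap grade C, x4 = kg of stainless scrap.
Minimise 1.14x1 + 0.49x2 + 0.41x3 + 2.31x4 subject to:
  0.1x1 + 2x2 + 5x3 + 0.6x4 ≥ 8.6   (carbon)
  1x2 + 3x3 + 173x4 ≥ 148   (chromium)
  1x2 + 3x3 + 78x4 ≥ 104   (nickel)
  x1, x2, x3, x4 ≥ 0.
The minimum-cost mix takes nothing from pure iron, scrap grade A — only scrap grade C, stainless scrap. Binding constraints: carbon and nickel.
Solving gives x3 = 1.567, x4 = 1.273.
Cost = 0.41·1.567 + 2.31·1.273 = 3.5831.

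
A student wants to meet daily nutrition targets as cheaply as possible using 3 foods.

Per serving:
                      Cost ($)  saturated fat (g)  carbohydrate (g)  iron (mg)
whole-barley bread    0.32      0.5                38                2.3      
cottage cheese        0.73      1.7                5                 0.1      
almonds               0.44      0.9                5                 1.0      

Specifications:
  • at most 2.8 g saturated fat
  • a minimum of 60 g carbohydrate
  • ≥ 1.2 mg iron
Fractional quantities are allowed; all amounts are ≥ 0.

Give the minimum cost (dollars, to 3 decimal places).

Let x1 = servings of whole-barley bread, x2 = servings of cottage cheese, x3 = servings of almonds.
Minimise 0.32x1 + 0.73x2 + 0.44x3 with:
  0.5x1 + 1.7x2 + 0.9x3 ≤ 2.8   (saturated fat)
  38x1 + 5x2 + 5x3 ≥ 60   (carbohydrate)
  2.3x1 + 0.1x2 + 1x3 ≥ 1.2   (iron)
  x1, x2, x3 ≥ 0.
The optimal basis is {whole-barley bread}; cottage cheese, almonds drop out. The carbohydrate requirement is met with equality.
Optimal quantities: whole-barley bread = 1.579 servings.
Cost = 0.32·1.579 = 0.50528.

$0.505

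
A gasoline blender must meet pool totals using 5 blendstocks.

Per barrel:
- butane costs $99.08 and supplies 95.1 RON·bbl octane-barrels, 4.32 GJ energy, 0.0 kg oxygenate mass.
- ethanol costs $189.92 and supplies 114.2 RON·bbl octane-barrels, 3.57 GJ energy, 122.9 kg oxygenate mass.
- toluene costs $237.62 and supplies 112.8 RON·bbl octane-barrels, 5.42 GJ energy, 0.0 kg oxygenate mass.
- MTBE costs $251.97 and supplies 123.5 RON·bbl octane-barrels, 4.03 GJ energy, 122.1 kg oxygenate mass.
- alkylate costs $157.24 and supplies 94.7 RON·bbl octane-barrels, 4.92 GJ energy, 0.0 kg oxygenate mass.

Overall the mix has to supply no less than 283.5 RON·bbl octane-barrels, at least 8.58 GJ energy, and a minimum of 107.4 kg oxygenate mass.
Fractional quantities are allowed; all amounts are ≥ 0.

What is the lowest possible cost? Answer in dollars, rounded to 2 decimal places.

This is a linear program. Let x1 = barrels of butane, x2 = barrels of ethanol, x3 = barrels of toluene, x4 = barrels of MTBE, x5 = barrels of alkylate.
min 99.08x1 + 189.92x2 + 237.62x3 + 251.97x4 + 157.24x5 with:
  95.1x1 + 114.2x2 + 112.8x3 + 123.5x4 + 94.7x5 ≥ 283.5   (octane-barrels)
  4.32x1 + 3.57x2 + 5.42x3 + 4.03x4 + 4.92x5 ≥ 8.58   (energy)
  122.9x2 + 122.1x4 ≥ 107.4   (oxygenate mass)
  x1, x2, x3, x4, x5 ≥ 0.
At the optimum only butane, ethanol are positive (toluene, MTBE, alkylate = 0). The octane-barrels and oxygenate mass requirements are met with equality.
Solving gives x1 = 1.9317, x2 = 0.87388.
Total cost: 99.08·1.9317 + 189.92·0.87388 = 357.3601.

$357.36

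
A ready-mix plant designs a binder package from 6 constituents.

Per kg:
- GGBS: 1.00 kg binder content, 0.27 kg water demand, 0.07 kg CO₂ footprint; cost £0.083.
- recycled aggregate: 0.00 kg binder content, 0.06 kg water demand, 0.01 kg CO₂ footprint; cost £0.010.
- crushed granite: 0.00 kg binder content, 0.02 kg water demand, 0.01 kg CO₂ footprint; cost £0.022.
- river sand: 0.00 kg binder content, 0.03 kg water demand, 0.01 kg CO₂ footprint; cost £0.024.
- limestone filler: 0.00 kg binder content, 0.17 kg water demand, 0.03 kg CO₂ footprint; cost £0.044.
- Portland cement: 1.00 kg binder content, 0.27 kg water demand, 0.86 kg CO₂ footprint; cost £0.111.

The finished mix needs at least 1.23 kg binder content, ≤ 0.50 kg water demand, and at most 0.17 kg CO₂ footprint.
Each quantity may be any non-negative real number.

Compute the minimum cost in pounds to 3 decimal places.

£0.102

Let x1 = kg of GGBS, x2 = kg of recycled aggregate, x3 = kg of crushed granite, x4 = kg of river sand, x5 = kg of limestone filler, x6 = kg of Portland cement.
Minimize 0.083x1 + 0.01x2 + 0.022x3 + 0.024x4 + 0.044x5 + 0.111x6 subject to:
  1x1 + 1x6 ≥ 1.23   (binder content)
  0.27x1 + 0.06x2 + 0.02x3 + 0.03x4 + 0.17x5 + 0.27x6 ≤ 0.5   (water demand)
  0.07x1 + 0.01x2 + 0.01x3 + 0.01x4 + 0.03x5 + 0.86x6 ≤ 0.17   (CO₂ footprint)
  x1, x2, x3, x4, x5, x6 ≥ 0.
The minimum-cost mix takes nothing from recycled aggregate, crushed granite, river sand, limestone filler, Portland cement — only GGBS. The binder content requirement is met with equality.
Optimal quantities: GGBS = 1.23 kg.
Total cost: 0.083·1.23 = 0.10209.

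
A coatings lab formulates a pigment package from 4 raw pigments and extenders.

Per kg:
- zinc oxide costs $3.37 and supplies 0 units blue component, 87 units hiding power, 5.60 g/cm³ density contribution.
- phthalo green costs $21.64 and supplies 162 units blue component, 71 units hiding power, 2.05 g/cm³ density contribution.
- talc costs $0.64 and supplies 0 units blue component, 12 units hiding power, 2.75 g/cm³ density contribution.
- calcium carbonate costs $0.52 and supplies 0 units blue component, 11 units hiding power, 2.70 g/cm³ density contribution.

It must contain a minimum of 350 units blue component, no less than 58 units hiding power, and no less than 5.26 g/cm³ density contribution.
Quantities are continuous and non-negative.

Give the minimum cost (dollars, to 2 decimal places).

Treat it as an LP. Let x1 = kg of zinc oxide, x2 = kg of phthalo green, x3 = kg of talc, x4 = kg of calcium carbonate.
Minimize 3.37x1 + 21.64x2 + 0.64x3 + 0.52x4 subject to:
  162x2 ≥ 350   (blue component)
  87x1 + 71x2 + 12x3 + 11x4 ≥ 58   (hiding power)
  5.6x1 + 2.05x2 + 2.75x3 + 2.7x4 ≥ 5.26   (density contribution)
  x1, x2, x3, x4 ≥ 0.
At the optimum only phthalo green, calcium carbonate are positive (zinc oxide, talc = 0). The blue component and density contribution requirements are met with equality.
Optimal quantities: phthalo green = 2.1605 kg, calcium carbonate = 0.30777 kg.
Cost = 21.64·2.1605 + 0.52·0.30777 = 46.9133.

$46.91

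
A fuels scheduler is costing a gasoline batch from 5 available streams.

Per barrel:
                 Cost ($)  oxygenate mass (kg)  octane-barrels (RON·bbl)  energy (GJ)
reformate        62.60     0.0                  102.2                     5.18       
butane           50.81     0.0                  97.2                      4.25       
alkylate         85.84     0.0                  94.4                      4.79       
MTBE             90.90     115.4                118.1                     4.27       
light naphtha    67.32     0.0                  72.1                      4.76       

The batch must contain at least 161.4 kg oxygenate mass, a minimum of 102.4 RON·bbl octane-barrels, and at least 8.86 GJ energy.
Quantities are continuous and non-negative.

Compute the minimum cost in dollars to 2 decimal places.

Set it up as a linear program. Let x1 = barrels of reformate, x2 = barrels of butane, x3 = barrels of alkylate, x4 = barrels of MTBE, x5 = barrels of light naphtha.
Minimize 62.6x1 + 50.81x2 + 85.84x3 + 90.9x4 + 67.32x5 with:
  115.4x4 ≥ 161.4   (oxygenate mass)
  102.2x1 + 97.2x2 + 94.4x3 + 118.1x4 + 72.1x5 ≥ 102.4   (octane-barrels)
  5.18x1 + 4.25x2 + 4.79x3 + 4.27x4 + 4.76x5 ≥ 8.86   (energy)
  x1, x2, x3, x4, x5 ≥ 0.
The optimal basis is {butane, MTBE}; reformate, alkylate, light naphtha drop out. The oxygenate mass and energy requirements are met with equality.
That vertex is x2 = 0.67951, x4 = 1.3986.
Cost = 50.81·0.67951 + 90.9·1.3986 = 161.6586.

$161.66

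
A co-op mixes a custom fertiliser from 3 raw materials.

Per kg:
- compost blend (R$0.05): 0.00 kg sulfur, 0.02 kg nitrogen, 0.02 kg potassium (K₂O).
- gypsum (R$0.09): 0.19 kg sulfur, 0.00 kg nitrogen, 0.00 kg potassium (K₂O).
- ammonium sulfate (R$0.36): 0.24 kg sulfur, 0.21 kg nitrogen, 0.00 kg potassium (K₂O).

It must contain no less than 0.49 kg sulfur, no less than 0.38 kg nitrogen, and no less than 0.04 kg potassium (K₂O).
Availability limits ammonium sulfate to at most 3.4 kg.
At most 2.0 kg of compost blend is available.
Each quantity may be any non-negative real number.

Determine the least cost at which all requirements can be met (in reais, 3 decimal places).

R$0.731

Set it up as a linear program. Let x1 = kg of compost blend, x2 = kg of gypsum, x3 = kg of ammonium sulfate.
min 0.05x1 + 0.09x2 + 0.36x3 with:
  0.19x2 + 0.24x3 ≥ 0.49   (sulfur)
  0.02x1 + 0.21x3 ≥ 0.38   (nitrogen)
  0.02x1 ≥ 0.04   (potassium (K₂O))
  x3 ≤ 3.4
  x1 ≤ 2
  x1, x2, x3 ≥ 0.
The optimal mix uses every input. Binding constraints: sulfur, nitrogen, potassium (K₂O), the compost blend cap.
Solving gives x1 = 2, x2 = 0.5338, x3 = 1.619.
Total cost: 0.05·2 + 0.09·0.5338 + 0.36·1.619 = 0.73088.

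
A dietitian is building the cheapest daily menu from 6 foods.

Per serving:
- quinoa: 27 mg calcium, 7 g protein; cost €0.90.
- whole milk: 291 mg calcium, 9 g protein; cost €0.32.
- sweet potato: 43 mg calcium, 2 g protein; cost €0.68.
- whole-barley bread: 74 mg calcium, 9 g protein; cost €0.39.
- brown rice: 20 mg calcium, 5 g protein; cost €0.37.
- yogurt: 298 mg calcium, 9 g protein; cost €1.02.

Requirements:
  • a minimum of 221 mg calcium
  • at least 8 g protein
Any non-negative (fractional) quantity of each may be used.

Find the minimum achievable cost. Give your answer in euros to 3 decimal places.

This is a linear program. Let x1 = servings of quinoa, x2 = servings of whole milk, x3 = servings of sweet potato, x4 = servings of whole-barley bread, x5 = servings of brown rice, x6 = servings of yogurt.
Minimize 0.9x1 + 0.32x2 + 0.68x3 + 0.39x4 + 0.37x5 + 1.02x6 subject to:
  27x1 + 291x2 + 43x3 + 74x4 + 20x5 + 298x6 ≥ 221   (calcium)
  7x1 + 9x2 + 2x3 + 9x4 + 5x5 + 9x6 ≥ 8   (protein)
  x1, x2, x3, x4, x5, x6 ≥ 0.
At the optimum only whole milk is positive (quinoa, sweet potato, whole-barley bread, brown rice, yogurt = 0). There the protein constraint is tight.
Optimal quantities: whole milk = 0.8889 servings.
Hence cost = 0.32·0.8889 = €0.28445.

€0.284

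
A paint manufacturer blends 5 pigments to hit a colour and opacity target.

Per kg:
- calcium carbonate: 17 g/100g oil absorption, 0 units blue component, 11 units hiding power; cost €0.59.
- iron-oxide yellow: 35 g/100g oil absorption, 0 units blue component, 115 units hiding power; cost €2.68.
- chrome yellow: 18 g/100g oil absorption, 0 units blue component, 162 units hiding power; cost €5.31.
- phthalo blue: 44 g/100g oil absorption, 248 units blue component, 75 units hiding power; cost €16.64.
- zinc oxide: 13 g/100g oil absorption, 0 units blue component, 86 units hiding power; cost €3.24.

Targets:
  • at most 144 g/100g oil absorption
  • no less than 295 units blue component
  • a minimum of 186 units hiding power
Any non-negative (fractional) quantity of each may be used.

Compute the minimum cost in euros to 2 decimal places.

€22.05

Let x1 = kg of calcium carbonate, x2 = kg of iron-oxide yellow, x3 = kg of chrome yellow, x4 = kg of phthalo blue, x5 = kg of zinc oxide.
Minimise 0.59x1 + 2.68x2 + 5.31x3 + 16.64x4 + 3.24x5 with:
  17x1 + 35x2 + 18x3 + 44x4 + 13x5 ≤ 144   (oil absorption)
  248x4 ≥ 295   (blue component)
  11x1 + 115x2 + 162x3 + 75x4 + 86x5 ≥ 186   (hiding power)
  x1, x2, x3, x4, x5 ≥ 0.
The minimum-cost mix takes nothing from calcium carbonate, chrome yellow, zinc oxide — only iron-oxide yellow, phthalo blue. Binding constraints: blue component and hiding power.
Solving gives x2 = 0.84162, x4 = 1.1895.
Hence cost = 2.68·0.84162 + 16.64·1.1895 = €22.0488.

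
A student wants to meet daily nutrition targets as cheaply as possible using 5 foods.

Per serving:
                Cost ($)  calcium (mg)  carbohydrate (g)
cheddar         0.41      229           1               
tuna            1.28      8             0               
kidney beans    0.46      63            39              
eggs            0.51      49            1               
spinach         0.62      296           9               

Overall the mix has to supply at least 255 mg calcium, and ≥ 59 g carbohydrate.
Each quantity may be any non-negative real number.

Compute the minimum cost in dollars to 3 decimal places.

$0.976

Let x1 = servings of cheddar, x2 = servings of tuna, x3 = servings of kidney beans, x4 = servings of eggs, x5 = servings of spinach.
min 0.41x1 + 1.28x2 + 0.46x3 + 0.51x4 + 0.62x5 subject to:
  229x1 + 8x2 + 63x3 + 49x4 + 296x5 ≥ 255   (calcium)
  1x1 + 39x3 + 1x4 + 9x5 ≥ 59   (carbohydrate)
  x1, x2, x3, x4, x5 ≥ 0.
At the optimum only cheddar, kidney beans are positive (tuna, eggs, spinach = 0). The calcium and carbohydrate requirements are met with equality.
So cheddar = 0.7023 servings, kidney beans = 1.495 servings.
Total cost: 0.41·0.7023 + 0.46·1.495 = 0.97564.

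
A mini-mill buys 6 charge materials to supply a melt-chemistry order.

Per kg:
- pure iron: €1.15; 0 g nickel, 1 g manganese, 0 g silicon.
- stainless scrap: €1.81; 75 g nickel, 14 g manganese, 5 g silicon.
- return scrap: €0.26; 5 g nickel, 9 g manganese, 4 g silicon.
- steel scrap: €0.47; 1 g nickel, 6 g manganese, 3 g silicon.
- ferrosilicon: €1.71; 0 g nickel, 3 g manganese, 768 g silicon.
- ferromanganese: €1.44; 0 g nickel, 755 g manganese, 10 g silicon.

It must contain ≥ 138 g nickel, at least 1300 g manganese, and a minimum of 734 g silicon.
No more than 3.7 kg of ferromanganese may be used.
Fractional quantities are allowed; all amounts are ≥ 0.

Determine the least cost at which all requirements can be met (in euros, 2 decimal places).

Let x1 = kg of pure iron, x2 = kg of stainless scrap, x3 = kg of return scrap, x4 = kg of steel scrap, x5 = kg of ferrosilicon, x6 = kg of ferromanganese.
min 1.15x1 + 1.81x2 + 0.26x3 + 0.47x4 + 1.71x5 + 1.44x6 subject to:
  75x2 + 5x3 + 1x4 ≥ 138   (nickel)
  1x1 + 14x2 + 9x3 + 6x4 + 3x5 + 755x6 ≥ 1300   (manganese)
  5x2 + 4x3 + 3x4 + 768x5 + 10x6 ≥ 734   (silicon)
  x6 ≤ 3.7
  x1, x2, x3, x4, x5, x6 ≥ 0.
The cheapest feasible vertex uses only stainless scrap, ferrosilicon, ferromanganese; pure iron, return scrap, steel scrap are not used. There the nickel, manganese, silicon constraints are tight.
Solving gives x2 = 1.84, x5 = 0.9218, x6 = 1.684.
Objective = 1.81·1.84 + 1.71·0.9218 + 1.44·1.684 = 7.3316.

€7.33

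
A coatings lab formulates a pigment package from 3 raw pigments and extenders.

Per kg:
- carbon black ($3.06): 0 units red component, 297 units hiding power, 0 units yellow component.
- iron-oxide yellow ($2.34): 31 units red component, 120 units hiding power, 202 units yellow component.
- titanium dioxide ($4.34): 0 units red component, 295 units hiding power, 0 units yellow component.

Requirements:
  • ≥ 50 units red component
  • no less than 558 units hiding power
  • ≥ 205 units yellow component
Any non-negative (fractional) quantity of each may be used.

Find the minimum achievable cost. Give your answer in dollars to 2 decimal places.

Treat it as an LP. Let x1 = kg of carbon black, x2 = kg of iron-oxide yellow, x3 = kg of titanium dioxide.
Minimise 3.06x1 + 2.34x2 + 4.34x3 s.t.:
  31x2 ≥ 50   (red component)
  297x1 + 120x2 + 295x3 ≥ 558   (hiding power)
  202x2 ≥ 205   (yellow component)
  x1, x2, x3 ≥ 0.
The optimal basis is {carbon black, iron-oxide yellow}; titanium dioxide drops out. There the red component and hiding power constraints are tight.
So carbon black = 1.227 kg, iron-oxide yellow = 1.613 kg.
Objective = 3.06·1.227 + 2.34·1.613 = 7.5290.

$7.53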